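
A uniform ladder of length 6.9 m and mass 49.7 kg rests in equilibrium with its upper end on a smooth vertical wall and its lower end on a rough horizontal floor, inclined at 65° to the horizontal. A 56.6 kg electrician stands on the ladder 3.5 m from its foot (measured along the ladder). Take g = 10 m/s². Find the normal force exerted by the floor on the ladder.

ΣF_y = 0: N_floor = 49.7×10 + 56.6×10 = 1063 N.

N_floor ≈ 1060 N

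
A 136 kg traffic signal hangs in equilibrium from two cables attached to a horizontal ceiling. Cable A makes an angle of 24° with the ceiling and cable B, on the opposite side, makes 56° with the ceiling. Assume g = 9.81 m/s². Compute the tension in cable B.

Weight W = 136 × 9.81 = 1334 N acts straight down.
Horizontal: T_A cos 24° = T_B cos 56°  →  T_A = 0.6121 T_B.
Vertical: T_A sin 24° + T_B sin 56° = 1334.
Substituting the horizontal relation into the vertical equation gives 1.078 T_B = 1334, so T_B = 1238 N.

T_B ≈ 1240 N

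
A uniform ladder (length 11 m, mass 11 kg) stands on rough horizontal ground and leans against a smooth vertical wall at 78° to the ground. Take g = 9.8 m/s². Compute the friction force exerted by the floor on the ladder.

Torques about the foot: N_wall · 11 sin 78° = 11×9.8×5.5 cos 78° → N_wall = 11.457 N.
ΣF_x = 0: f_floor = N_wall = 11.457 N.

f ≈ 11.5 N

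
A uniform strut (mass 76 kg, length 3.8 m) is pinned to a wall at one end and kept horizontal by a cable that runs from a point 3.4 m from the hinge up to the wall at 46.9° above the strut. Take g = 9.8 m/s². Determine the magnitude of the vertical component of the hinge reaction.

|H_y| ≈ 329 N

Take torques about the hinge: T sin 46.9° · 3.4 = 76×9.8×1.9 = 1415.1 N·m.
So T = 1415.1 / (0.7302 × 3.4) = 570.03 N.
ΣF_y = 0: H_y = (76×9.8) − T sin 46.9° = 744.8 − 416.21 = 328.59 N.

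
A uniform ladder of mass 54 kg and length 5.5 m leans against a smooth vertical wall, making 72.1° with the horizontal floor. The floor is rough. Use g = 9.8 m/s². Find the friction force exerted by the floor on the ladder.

f ≈ 85.5 N

Torques about the foot: N_wall · 5.5 sin 72.1° = 54×9.8×2.75 cos 72.1° → N_wall = 85.463 N.
ΣF_x = 0: f_floor = N_wall = 85.463 N.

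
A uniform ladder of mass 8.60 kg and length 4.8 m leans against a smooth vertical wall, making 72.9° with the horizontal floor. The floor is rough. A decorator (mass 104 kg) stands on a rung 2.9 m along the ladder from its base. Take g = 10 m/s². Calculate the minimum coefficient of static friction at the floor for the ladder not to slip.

μ_min ≈ 0.183

ΣF_y = 0: N_floor = 8.60×10 + 104×10 = 1126 N.
Torques about the foot: N_wall · 4.8 sin 72.9° = 8.60×10×2.4 cos 72.9° + 104×10×2.9 cos 72.9° → N_wall = 206.53 N.
ΣF_x = 0: f_floor = N_wall = 206.53 N.
μ_min = f_floor / N_floor = 206.53 / 1126 = 0.1834.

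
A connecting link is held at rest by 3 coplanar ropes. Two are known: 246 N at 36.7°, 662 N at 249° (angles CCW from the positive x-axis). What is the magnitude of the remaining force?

Sum the known components: ΣF_x = -40 N, ΣF_y = -471 N.
For equilibrium the remaining force must supply (−ΣF_x, −ΣF_y) = (40, 471) N.
Magnitude = √((40)² + (471)²) = 472.7 N; direction = atan2(471, 40) = 85.1°.

F ≈ 473 N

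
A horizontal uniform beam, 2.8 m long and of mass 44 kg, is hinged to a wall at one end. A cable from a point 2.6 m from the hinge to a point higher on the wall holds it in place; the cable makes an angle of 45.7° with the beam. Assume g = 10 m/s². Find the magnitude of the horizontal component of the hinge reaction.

Take torques about the hinge: T sin 45.7° · 2.6 = 44×10×1.4 = 616 N·m.
So T = 616 / (0.7157 × 2.6) = 331.04 N.
ΣF_x = 0: H_x = T cos 45.7° = 231.2 N.

H_x ≈ 231 N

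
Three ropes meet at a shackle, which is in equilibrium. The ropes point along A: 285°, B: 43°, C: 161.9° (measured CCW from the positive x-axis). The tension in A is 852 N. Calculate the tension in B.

Resolve: ΣF_x = 852 cos 285° + T_B cos 43° + T_C cos 161.9° = 0.
        ΣF_y = 852 sin 285° + T_B sin 43° + T_C sin 161.9° = 0.
The known terms sum to (220.5, -823) N, so 0.7314 T_B − 0.9505 T_C = -220.5 and 0.6820 T_B + 0.3107 T_C = 823.
Solving simultaneously: T_B = 815.3 N, T_C = 859.3 N.

T_B ≈ 815 N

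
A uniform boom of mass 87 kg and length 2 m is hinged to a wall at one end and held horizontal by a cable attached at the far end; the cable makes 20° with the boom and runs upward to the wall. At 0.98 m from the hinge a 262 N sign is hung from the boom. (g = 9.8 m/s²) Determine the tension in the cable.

T ≈ 1620 N

Take torques about the hinge: T sin 20° · 2 = 87×9.8×1 + 262×0.98 = 1109.4 N·m.
So T = 1109.4 / (0.3420 × 2) = 1621.8 N.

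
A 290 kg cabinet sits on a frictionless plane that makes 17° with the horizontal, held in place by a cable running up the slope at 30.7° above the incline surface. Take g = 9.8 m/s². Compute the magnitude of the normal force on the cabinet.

N ≈ 2220 N

Take axes along and perpendicular to the incline. Weight components: W sin 17° = 830.9 N down-slope, W cos 17° = 2718 N into the surface.
Along incline: T cos 30.7° = W sin 17° → T = 966.4 N.
Perpendicular: N = W cos 17° − T sin 30.7° = 2224 N.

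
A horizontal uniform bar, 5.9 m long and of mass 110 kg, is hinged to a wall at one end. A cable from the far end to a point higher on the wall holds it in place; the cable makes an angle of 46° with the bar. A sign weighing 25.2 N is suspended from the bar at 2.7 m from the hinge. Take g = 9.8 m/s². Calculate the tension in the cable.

T ≈ 765 N

Take torques about the hinge: T sin 46° · 5.9 = 110×9.8×2.95 + 25.2×2.7 = 3248.1 N·m.
So T = 3248.1 / (0.7193 × 5.9) = 765.33 N.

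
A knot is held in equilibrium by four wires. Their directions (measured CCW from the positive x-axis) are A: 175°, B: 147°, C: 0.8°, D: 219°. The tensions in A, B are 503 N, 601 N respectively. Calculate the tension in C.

Resolve: ΣF_x = 503 cos 175° + 601 cos 147° + T_C cos 0.8° + T_D cos 219° = 0.
        ΣF_y = 503 sin 175° + 601 sin 147° + T_C sin 0.8° + T_D sin 219° = 0.
The known terms sum to (-1005, 371.2) N, so 0.9999 T_C − 0.7771 T_D = 1005 and 0.0140 T_C − 0.6293 T_D = -371.2.
Solving simultaneously: T_C = 1489 N, T_D = 622.8 N.

T_C ≈ 1490 N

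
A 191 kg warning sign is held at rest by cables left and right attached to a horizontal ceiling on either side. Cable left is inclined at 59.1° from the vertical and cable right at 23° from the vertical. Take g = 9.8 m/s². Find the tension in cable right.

Angles from the horizontal: cable left is 90° − 59.1° = 30.9°, cable right is 90° − 23° = 67°.
Weight W = 191 × 9.8 = 1872 N acts straight down.
Horizontal: T_left cos 30.9° = T_right cos 67°  →  T_left = 0.4554 T_right.
Vertical: T_left sin 30.9° + T_right sin 67° = 1872.
Substituting the horizontal relation into the vertical equation gives 1.154 T_right = 1872, so T_right = 1622 N.

T_right ≈ 1620 N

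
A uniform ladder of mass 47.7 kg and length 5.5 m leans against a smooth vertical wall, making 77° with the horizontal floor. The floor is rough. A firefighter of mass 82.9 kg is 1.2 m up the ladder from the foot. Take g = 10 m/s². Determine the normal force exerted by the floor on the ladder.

N_floor ≈ 1310 N

ΣF_y = 0: N_floor = 47.7×10 + 82.9×10 = 1306 N.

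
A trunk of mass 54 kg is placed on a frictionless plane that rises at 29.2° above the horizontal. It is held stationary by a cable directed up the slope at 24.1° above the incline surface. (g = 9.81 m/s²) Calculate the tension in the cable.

Take axes along and perpendicular to the incline. Weight components: W sin 29.2° = 258.4 N down-slope, W cos 29.2° = 462.4 N into the surface.
Along incline: T cos 24.1° = W sin 29.2° → T = 283.1 N.
Perpendicular: N = W cos 29.2° − T sin 24.1° = 346.8 N.

T ≈ 283 N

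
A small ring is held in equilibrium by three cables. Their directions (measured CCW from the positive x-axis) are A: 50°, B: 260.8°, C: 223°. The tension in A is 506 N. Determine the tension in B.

Resolve: ΣF_x = 506 cos 50° + T_B cos 260.8° + T_C cos 223° = 0.
        ΣF_y = 506 sin 50° + T_B sin 260.8° + T_C sin 223° = 0.
The known terms sum to (325.3, 387.6) N, so -0.1599 T_B − 0.7314 T_C = -325.3 and -0.9871 T_B − 0.6820 T_C = -387.6.
Solving simultaneously: T_B = 100.6 N, T_C = 422.7 N.

T_B ≈ 101 N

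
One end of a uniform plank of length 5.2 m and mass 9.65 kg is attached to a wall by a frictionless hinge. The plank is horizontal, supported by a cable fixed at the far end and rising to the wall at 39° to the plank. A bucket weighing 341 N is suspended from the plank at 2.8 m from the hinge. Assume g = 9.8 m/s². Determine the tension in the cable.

Take torques about the hinge: T sin 39° · 5.2 = 9.65×9.8×2.6 + 341×2.8 = 1200.7 N·m.
So T = 1200.7 / (0.6293 × 5.2) = 366.9 N.

T ≈ 367 N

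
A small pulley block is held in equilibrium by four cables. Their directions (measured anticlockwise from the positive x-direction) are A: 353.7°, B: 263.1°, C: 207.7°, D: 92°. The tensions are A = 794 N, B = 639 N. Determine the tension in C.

T_C ≈ 762 N

Resolve: ΣF_x = 794 cos 353.7° + 639 cos 263.1° + T_C cos 207.7° + T_D cos 92° = 0.
        ΣF_y = 794 sin 353.7° + 639 sin 263.1° + T_C sin 207.7° + T_D sin 92° = 0.
The known terms sum to (712.4, -721.5) N, so -0.8854 T_C − 0.0349 T_D = -712.4 and -0.4648 T_C + 0.9994 T_D = 721.5.
Solving simultaneously: T_C = 762.2 N, T_D = 1076 N.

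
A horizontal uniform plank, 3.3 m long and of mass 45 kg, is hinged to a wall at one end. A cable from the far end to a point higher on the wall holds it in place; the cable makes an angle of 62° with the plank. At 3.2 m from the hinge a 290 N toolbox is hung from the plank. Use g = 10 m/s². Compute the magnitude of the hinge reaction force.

|H| ≈ 357 N

Take torques about the hinge: T sin 62° · 3.3 = 45×10×1.65 + 290×3.2 = 1670.5 N·m.
So T = 1670.5 / (0.8829 × 3.3) = 573.32 N.
ΣF_x = 0: H_x = T cos 62° = 269.16 N.
ΣF_y = 0: H_y = (45×10 + 290) − T sin 62° = 740 − 506.21 = 233.79 N.
|H| = √(H_x² + H_y²) = √((269.16)² + (233.79)²) = 356.51 N.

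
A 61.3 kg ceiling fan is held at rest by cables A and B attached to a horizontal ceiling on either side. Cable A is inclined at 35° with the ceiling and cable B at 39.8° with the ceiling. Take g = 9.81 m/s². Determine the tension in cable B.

T_B ≈ 510 N

Weight W = 61.3 × 9.81 = 601.4 N acts straight down.
Horizontal: T_A cos 35° = T_B cos 39.8°  →  T_A = 0.9379 T_B.
Vertical: T_A sin 35° + T_B sin 39.8° = 601.4.
Substituting the horizontal relation into the vertical equation gives 1.178 T_B = 601.4, so T_B = 510.5 N.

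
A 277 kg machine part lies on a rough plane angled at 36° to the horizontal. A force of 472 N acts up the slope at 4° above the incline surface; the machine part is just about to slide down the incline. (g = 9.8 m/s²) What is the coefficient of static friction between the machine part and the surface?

On the verge of sliding down the incline, friction is at its maximum μN and acts up the slope.
Perpendicular to incline: N = W cos 36° − P sin 4° = 2196 − 32.93 = 2163 N.
Along incline: P cos 4° + μN = W sin 36° → μ = (W sin 36° − P cos 4°) / N = 0.5199.

μ ≈ 0.520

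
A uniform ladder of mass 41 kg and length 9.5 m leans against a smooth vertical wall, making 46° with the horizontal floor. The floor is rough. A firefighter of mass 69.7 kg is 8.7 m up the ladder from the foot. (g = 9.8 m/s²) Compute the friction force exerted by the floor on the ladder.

f ≈ 798 N

Torques about the foot: N_wall · 9.5 sin 46° = 41×9.8×4.75 cos 46° + 69.7×9.8×8.7 cos 46° → N_wall = 798.08 N.
ΣF_x = 0: f_floor = N_wall = 798.08 N.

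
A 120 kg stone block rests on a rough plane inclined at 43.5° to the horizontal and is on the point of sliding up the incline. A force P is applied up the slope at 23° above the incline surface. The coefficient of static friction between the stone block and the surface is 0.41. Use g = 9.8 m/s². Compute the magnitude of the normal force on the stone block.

N ≈ 434 N

On the verge of sliding up the incline, friction equals μN and acts down the slope.
Perpendicular: N + P sin 23° = W cos 43.5° = 853 N.
Along incline: P cos 23° = W sin 43.5° + μN  with W sin 43.5° = 809.5 N.
Solving the pair for P and N: P = 1073 N, N = 433.9 N (and f = μN = 177.9 N).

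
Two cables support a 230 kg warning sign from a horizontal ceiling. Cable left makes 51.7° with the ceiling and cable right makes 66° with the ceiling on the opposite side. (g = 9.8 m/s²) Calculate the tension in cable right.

Weight W = 230 × 9.8 = 2254 N acts straight down.
Horizontal: T_left cos 51.7° = T_right cos 66°  →  T_left = 0.6563 T_right.
Vertical: T_left sin 51.7° + T_right sin 66° = 2254.
Substituting the horizontal relation into the vertical equation gives 1.429 T_right = 2254, so T_right = 1578 N.

T_right ≈ 1580 N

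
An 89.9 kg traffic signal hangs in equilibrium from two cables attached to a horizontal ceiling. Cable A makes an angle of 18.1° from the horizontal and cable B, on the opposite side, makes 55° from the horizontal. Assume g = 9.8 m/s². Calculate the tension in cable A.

T_A ≈ 528 N

Weight W = 89.9 × 9.8 = 881 N acts straight down.
Horizontal: T_A cos 18.1° = T_B cos 55°  →  T_B = 1.657 T_A.
Vertical: T_A sin 18.1° + T_B sin 55° = 881.
Substituting the horizontal relation into the vertical equation gives 1.668 T_A = 881, so T_A = 528.1 N.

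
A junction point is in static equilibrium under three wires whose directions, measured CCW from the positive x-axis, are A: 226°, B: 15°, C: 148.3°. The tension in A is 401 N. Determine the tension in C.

Resolve: ΣF_x = 401 cos 226° + T_B cos 15° + T_C cos 148.3° = 0.
        ΣF_y = 401 sin 226° + T_B sin 15° + T_C sin 148.3° = 0.
The known terms sum to (-278.6, -288.5) N, so 0.9659 T_B − 0.8508 T_C = 278.6 and 0.2588 T_B + 0.5255 T_C = 288.5.
Solving simultaneously: T_B = 538.3 N, T_C = 283.8 N.

T_C ≈ 284 N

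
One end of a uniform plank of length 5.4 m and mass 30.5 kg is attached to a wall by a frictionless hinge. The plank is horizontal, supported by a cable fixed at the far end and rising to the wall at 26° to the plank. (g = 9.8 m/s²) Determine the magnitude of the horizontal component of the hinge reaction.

H_x ≈ 306 N

Take torques about the hinge: T sin 26° · 5.4 = 30.5×9.8×2.7 = 807.03 N·m.
So T = 807.03 / (0.4384 × 5.4) = 340.92 N.
ΣF_x = 0: H_x = T cos 26° = 306.42 N.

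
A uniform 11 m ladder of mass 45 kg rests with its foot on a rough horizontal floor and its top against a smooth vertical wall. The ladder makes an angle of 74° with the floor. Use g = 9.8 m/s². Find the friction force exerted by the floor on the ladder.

f ≈ 63.2 N

Torques about the foot: N_wall · 11 sin 74° = 45×9.8×5.5 cos 74° → N_wall = 63.227 N.
ΣF_x = 0: f_floor = N_wall = 63.227 N.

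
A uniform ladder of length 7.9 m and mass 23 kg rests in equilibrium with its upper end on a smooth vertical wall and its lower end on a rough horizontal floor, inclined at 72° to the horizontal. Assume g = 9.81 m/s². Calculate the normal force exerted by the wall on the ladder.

Torques about the foot: N_wall · 7.9 sin 72° = 23×9.81×3.95 cos 72° → N_wall = 36.656 N.

N_wall ≈ 36.7 N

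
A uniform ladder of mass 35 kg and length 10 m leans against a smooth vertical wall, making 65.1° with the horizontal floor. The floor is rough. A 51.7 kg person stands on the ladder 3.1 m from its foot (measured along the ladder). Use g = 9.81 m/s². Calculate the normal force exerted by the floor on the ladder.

ΣF_y = 0: N_floor = 35×9.81 + 51.7×9.81 = 850.53 N.

N_floor ≈ 851 N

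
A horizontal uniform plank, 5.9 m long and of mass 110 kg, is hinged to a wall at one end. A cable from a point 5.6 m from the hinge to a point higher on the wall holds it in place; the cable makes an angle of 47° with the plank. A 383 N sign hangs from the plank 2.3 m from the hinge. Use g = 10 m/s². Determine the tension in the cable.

T ≈ 1010 N

Take torques about the hinge: T sin 47° · 5.6 = 110×10×2.95 + 383×2.3 = 4125.9 N·m.
So T = 4125.9 / (0.7314 × 5.6) = 1007.4 N.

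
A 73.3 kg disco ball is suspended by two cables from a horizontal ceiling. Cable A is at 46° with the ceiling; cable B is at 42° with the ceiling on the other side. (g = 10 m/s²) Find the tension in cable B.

T_B ≈ 509 N

Weight W = 73.3 × 10 = 733 N acts straight down.
Horizontal: T_A cos 46° = T_B cos 42°  →  T_A = 1.07 T_B.
Vertical: T_A sin 46° + T_B sin 42° = 733.
Substituting the horizontal relation into the vertical equation gives 1.439 T_B = 733, so T_B = 509.5 N.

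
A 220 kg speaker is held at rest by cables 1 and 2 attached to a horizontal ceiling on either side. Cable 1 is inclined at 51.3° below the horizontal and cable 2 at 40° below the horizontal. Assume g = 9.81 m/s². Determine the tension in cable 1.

T_1 ≈ 1650 N

Weight W = 220 × 9.81 = 2158 N acts straight down.
Horizontal: T_1 cos 51.3° = T_2 cos 40°  →  T_2 = 0.8162 T_1.
Vertical: T_1 sin 51.3° + T_2 sin 40° = 2158.
Substituting the horizontal relation into the vertical equation gives 1.305 T_1 = 2158, so T_1 = 1654 N.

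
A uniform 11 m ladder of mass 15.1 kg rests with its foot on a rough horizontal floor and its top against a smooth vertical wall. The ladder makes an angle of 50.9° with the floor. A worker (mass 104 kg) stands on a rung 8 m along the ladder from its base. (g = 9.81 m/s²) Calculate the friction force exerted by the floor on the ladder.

f ≈ 663 N

Torques about the foot: N_wall · 11 sin 50.9° = 15.1×9.81×5.5 cos 50.9° + 104×9.81×8 cos 50.9° → N_wall = 663.19 N.
ΣF_x = 0: f_floor = N_wall = 663.19 N.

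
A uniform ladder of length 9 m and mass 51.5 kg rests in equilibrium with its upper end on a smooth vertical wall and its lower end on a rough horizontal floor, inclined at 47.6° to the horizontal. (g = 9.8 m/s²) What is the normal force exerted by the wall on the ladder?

N_wall ≈ 230 N

Torques about the foot: N_wall · 9 sin 47.6° = 51.5×9.8×4.5 cos 47.6° → N_wall = 230.43 N.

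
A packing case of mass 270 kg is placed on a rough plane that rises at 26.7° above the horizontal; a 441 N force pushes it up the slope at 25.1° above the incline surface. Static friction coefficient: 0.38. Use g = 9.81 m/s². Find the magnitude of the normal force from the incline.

N ≈ 2180 N

Axes along / perpendicular to the incline. W sin 26.7° = 1190 N down-slope; W cos 26.7° = 2366 N into the surface.
Perpendicular: N = W cos 26.7° − P sin 25.1° = 2366 − 187.1 = 2179 N.
Along incline: P cos 25.1° + f = W sin 26.7° (friction acts up-slope) → f = 1190 − 399.4 = 790.8 N.
|f| = 790.8 N ≤ μN = 828.1 N, so the packing case is indeed static.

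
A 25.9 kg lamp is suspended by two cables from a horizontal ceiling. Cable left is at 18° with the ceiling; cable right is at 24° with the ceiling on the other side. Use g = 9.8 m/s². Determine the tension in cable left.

T_left ≈ 347 N

Weight W = 25.9 × 9.8 = 253.8 N acts straight down.
Horizontal: T_left cos 18° = T_right cos 24°  →  T_right = 1.041 T_left.
Vertical: T_left sin 18° + T_right sin 24° = 253.8.
Substituting the horizontal relation into the vertical equation gives 0.7325 T_left = 253.8, so T_left = 346.5 N.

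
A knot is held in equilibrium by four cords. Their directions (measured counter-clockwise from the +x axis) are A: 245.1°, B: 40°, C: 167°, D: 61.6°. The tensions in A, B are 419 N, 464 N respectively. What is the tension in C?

Resolve: ΣF_x = 419 cos 245.1° + 464 cos 40° + T_C cos 167° + T_D cos 61.6° = 0.
        ΣF_y = 419 sin 245.1° + 464 sin 40° + T_C sin 167° + T_D sin 61.6° = 0.
The known terms sum to (179, -81.8) N, so -0.9744 T_C + 0.4756 T_D = -179 and 0.2250 T_C + 0.8796 T_D = 81.8.
Solving simultaneously: T_C = 203.7 N, T_D = 40.90 N.

T_C ≈ 204 N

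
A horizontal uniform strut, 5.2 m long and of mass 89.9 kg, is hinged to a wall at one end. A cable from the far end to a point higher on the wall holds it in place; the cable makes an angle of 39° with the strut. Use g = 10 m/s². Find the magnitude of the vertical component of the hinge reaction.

|H_y| ≈ 450 N

Take torques about the hinge: T sin 39° · 5.2 = 89.9×10×2.6 = 2337.4 N·m.
So T = 2337.4 / (0.6293 × 5.2) = 714.26 N.
ΣF_y = 0: H_y = (89.9×10) − T sin 39° = 899 − 449.5 = 449.5 N.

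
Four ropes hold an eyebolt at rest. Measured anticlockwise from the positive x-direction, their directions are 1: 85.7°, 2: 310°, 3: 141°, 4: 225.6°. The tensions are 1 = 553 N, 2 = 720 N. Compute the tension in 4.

T_4 ≈ 319 N

Resolve: ΣF_x = 553 cos 85.7° + 720 cos 310° + T_3 cos 141° + T_4 cos 225.6° = 0.
        ΣF_y = 553 sin 85.7° + 720 sin 310° + T_3 sin 141° + T_4 sin 225.6° = 0.
The known terms sum to (504.3, -0.1086) N, so -0.7771 T_3 − 0.6997 T_4 = -504.3 and 0.6293 T_3 − 0.7145 T_4 = 0.1086.
Solving simultaneously: T_3 = 362 N, T_4 = 318.7 N.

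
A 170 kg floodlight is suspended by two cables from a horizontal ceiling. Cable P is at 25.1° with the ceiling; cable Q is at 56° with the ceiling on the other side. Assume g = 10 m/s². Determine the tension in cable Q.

T_Q ≈ 1560 N

Weight W = 170 × 10 = 1700 N acts straight down.
Horizontal: T_P cos 25.1° = T_Q cos 56°  →  T_P = 0.6175 T_Q.
Vertical: T_P sin 25.1° + T_Q sin 56° = 1700.
Substituting the horizontal relation into the vertical equation gives 1.091 T_Q = 1700, so T_Q = 1558 N.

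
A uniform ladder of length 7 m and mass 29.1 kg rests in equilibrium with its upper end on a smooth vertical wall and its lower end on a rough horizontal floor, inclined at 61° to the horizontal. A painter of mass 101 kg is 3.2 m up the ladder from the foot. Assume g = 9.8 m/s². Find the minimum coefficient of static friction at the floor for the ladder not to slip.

ΣF_y = 0: N_floor = 29.1×9.8 + 101×9.8 = 1275 N.
Torques about the foot: N_wall · 7 sin 61° = 29.1×9.8×3.5 cos 61° + 101×9.8×3.2 cos 61° → N_wall = 329.85 N.
ΣF_x = 0: f_floor = N_wall = 329.85 N.
μ_min = f_floor / N_floor = 329.85 / 1275 = 0.2587.

μ_min ≈ 0.259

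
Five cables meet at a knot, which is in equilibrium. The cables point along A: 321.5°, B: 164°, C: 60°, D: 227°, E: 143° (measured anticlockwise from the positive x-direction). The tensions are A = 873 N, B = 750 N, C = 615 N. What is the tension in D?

Resolve: ΣF_x = 873 cos 321.5° + 750 cos 164° + 615 cos 60° + T_D cos 227° + T_E cos 143° = 0.
        ΣF_y = 873 sin 321.5° + 750 sin 164° + 615 sin 60° + T_D sin 227° + T_E sin 143° = 0.
The known terms sum to (269.8, 195.9) N, so -0.6820 T_D − 0.7986 T_E = -269.8 and -0.7314 T_D + 0.6018 T_E = -195.9.
Solving simultaneously: T_D = 320.5 N, T_E = 64.06 N.

T_D ≈ 321 N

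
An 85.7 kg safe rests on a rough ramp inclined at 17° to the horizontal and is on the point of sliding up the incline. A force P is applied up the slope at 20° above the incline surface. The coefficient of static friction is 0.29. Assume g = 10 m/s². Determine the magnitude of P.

P ≈ 470 N

On the verge of sliding up the incline, friction equals μN and acts down the slope.
Perpendicular: N + P sin 20° = W cos 17° = 819.6 N.
Along incline: P cos 20° = W sin 17° + μN  with W sin 17° = 250.6 N.
Solving the pair for P and N: P = 470 N, N = 658.8 N (and f = μN = 191.1 N).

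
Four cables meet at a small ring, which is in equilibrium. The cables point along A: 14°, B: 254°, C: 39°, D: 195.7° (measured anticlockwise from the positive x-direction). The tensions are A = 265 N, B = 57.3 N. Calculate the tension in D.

Resolve: ΣF_x = 265 cos 14° + 57.3 cos 254° + T_C cos 39° + T_D cos 195.7° = 0.
        ΣF_y = 265 sin 14° + 57.3 sin 254° + T_C sin 39° + T_D sin 195.7° = 0.
The known terms sum to (241.3, 9.029) N, so 0.7771 T_C − 0.9627 T_D = -241.3 and 0.6293 T_C − 0.2706 T_D = -9.029.
Solving simultaneously: T_C = 143.1 N, T_D = 366.2 N.

T_D ≈ 366 N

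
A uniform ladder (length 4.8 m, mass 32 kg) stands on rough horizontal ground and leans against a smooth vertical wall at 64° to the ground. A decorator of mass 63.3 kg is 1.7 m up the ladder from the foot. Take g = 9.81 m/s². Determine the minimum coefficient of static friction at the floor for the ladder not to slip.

ΣF_y = 0: N_floor = 32×9.81 + 63.3×9.81 = 934.89 N.
Torques about the foot: N_wall · 4.8 sin 64° = 32×9.81×2.4 cos 64° + 63.3×9.81×1.7 cos 64° → N_wall = 183.82 N.
ΣF_x = 0: f_floor = N_wall = 183.82 N.
μ_min = f_floor / N_floor = 183.82 / 934.89 = 0.1966.

μ_min ≈ 0.197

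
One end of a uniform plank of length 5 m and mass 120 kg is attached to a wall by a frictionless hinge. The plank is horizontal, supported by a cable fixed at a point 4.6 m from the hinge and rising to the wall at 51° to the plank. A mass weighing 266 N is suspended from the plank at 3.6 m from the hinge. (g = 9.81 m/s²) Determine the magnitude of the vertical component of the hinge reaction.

|H_y| ≈ 595 N

Take torques about the hinge: T sin 51° · 4.6 = 120×9.81×2.5 + 266×3.6 = 3900.6 N·m.
So T = 3900.6 / (0.7771 × 4.6) = 1091.1 N.
ΣF_y = 0: H_y = (120×9.81 + 266) − T sin 51° = 1443.2 − 847.96 = 595.24 N.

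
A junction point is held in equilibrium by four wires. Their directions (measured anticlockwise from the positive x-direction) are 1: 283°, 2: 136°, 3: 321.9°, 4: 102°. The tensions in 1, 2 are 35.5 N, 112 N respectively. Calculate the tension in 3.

T_3 ≈ 96.7 N

Resolve: ΣF_x = 35.5 cos 283° + 112 cos 136° + T_3 cos 321.9° + T_4 cos 102° = 0.
        ΣF_y = 35.5 sin 283° + 112 sin 136° + T_3 sin 321.9° + T_4 sin 102° = 0.
The known terms sum to (-72.58, 43.21) N, so 0.7869 T_3 − 0.2079 T_4 = 72.58 and -0.6170 T_3 + 0.9781 T_4 = -43.21.
Solving simultaneously: T_3 = 96.67 N, T_4 = 16.81 N.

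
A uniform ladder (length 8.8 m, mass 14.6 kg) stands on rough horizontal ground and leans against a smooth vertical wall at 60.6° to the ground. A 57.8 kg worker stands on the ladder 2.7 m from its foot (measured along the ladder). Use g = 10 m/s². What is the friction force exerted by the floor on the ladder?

f ≈ 141 N

Torques about the foot: N_wall · 8.8 sin 60.6° = 14.6×10×4.4 cos 60.6° + 57.8×10×2.7 cos 60.6° → N_wall = 141.06 N.
ΣF_x = 0: f_floor = N_wall = 141.06 N.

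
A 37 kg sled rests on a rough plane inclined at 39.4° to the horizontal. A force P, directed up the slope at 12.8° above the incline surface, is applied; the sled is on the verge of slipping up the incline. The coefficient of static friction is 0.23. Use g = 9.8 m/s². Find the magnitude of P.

P ≈ 287 N

On the verge of sliding up the incline, friction equals μN and acts down the slope.
Perpendicular: N + P sin 12.8° = W cos 39.4° = 280.2 N.
Along incline: P cos 12.8° = W sin 39.4° + μN  with W sin 39.4° = 230.2 N.
Solving the pair for P and N: P = 287.1 N, N = 216.6 N (and f = μN = 49.81 N).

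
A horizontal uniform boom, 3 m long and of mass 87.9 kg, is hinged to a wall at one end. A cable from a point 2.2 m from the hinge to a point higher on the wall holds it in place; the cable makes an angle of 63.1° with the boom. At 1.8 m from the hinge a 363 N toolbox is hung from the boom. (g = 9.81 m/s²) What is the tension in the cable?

Take torques about the hinge: T sin 63.1° · 2.2 = 87.9×9.81×1.5 + 363×1.8 = 1946.8 N·m.
So T = 1946.8 / (0.8918 × 2.2) = 992.3 N.

T ≈ 992 N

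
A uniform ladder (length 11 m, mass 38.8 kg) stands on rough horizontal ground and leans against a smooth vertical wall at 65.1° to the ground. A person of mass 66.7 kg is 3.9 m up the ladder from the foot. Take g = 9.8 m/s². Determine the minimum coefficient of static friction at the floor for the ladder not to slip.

μ_min ≈ 0.189

ΣF_y = 0: N_floor = 38.8×9.8 + 66.7×9.8 = 1033.9 N.
Torques about the foot: N_wall · 11 sin 65.1° = 38.8×9.8×5.5 cos 65.1° + 66.7×9.8×3.9 cos 65.1° → N_wall = 195.83 N.
ΣF_x = 0: f_floor = N_wall = 195.83 N.
μ_min = f_floor / N_floor = 195.83 / 1033.9 = 0.1894.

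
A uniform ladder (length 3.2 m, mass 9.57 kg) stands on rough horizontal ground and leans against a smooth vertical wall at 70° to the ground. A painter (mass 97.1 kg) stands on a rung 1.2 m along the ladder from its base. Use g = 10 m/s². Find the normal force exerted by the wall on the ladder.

Torques about the foot: N_wall · 3.2 sin 70° = 9.57×10×1.6 cos 70° + 97.1×10×1.2 cos 70° → N_wall = 149.95 N.

N_wall ≈ 150 N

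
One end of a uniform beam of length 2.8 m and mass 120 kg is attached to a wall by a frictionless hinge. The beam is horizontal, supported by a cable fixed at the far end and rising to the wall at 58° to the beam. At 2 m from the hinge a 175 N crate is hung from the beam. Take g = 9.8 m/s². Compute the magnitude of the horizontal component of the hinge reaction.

H_x ≈ 446 N

Take torques about the hinge: T sin 58° · 2.8 = 120×9.8×1.4 + 175×2 = 1996.4 N·m.
So T = 1996.4 / (0.8480 × 2.8) = 840.75 N.
ΣF_x = 0: H_x = T cos 58° = 445.53 N.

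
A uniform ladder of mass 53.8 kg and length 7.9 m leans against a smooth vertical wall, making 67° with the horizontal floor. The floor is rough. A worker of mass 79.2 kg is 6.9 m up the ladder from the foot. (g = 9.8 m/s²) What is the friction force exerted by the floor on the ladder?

f ≈ 400 N

Torques about the foot: N_wall · 7.9 sin 67° = 53.8×9.8×3.95 cos 67° + 79.2×9.8×6.9 cos 67° → N_wall = 399.66 N.
ΣF_x = 0: f_floor = N_wall = 399.66 N.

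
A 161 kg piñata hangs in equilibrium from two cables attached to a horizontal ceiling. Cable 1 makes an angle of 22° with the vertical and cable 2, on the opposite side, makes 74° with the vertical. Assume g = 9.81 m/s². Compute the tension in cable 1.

Angles from the horizontal: cable 1 is 90° − 22° = 68°, cable 2 is 90° − 74° = 16°.
Weight W = 161 × 9.81 = 1579 N acts straight down.
Horizontal: T_1 cos 68° = T_2 cos 16°  →  T_2 = 0.3897 T_1.
Vertical: T_1 sin 68° + T_2 sin 16° = 1579.
Substituting the horizontal relation into the vertical equation gives 1.035 T_1 = 1579, so T_1 = 1527 N.

T_1 ≈ 1530 N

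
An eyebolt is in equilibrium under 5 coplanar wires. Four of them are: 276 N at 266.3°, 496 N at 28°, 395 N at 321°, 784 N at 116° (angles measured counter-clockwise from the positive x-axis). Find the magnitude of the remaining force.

Sum the known components: ΣF_x = 383.4 N, ΣF_y = 413.5 N.
For equilibrium the remaining force must supply (−ΣF_x, −ΣF_y) = (-383.4, -413.5) N.
Magnitude = √((-383.4)² + (-413.5)²) = 563.9 N; direction = atan2(-413.5, -383.4) = 227.2°.

F ≈ 564 N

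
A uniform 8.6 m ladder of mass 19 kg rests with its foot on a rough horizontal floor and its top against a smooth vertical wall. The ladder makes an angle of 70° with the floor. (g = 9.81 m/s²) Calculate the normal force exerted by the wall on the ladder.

Torques about the foot: N_wall · 8.6 sin 70° = 19×9.81×4.3 cos 70° → N_wall = 33.92 N.

N_wall ≈ 33.9 N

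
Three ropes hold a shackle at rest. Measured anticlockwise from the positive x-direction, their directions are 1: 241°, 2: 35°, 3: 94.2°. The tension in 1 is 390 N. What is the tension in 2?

T_2 ≈ 249 N

Resolve: ΣF_x = 390 cos 241° + T_2 cos 35° + T_3 cos 94.2° = 0.
        ΣF_y = 390 sin 241° + T_2 sin 35° + T_3 sin 94.2° = 0.
The known terms sum to (-189.1, -341.1) N, so 0.8192 T_2 − 0.0732 T_3 = 189.1 and 0.5736 T_2 + 0.9973 T_3 = 341.1.
Solving simultaneously: T_2 = 248.6 N, T_3 = 199 N.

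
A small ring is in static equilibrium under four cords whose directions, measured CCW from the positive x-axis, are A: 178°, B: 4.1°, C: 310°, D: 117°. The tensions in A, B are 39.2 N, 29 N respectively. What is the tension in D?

T_D ≈ 25.1 N

Resolve: ΣF_x = 39.2 cos 178° + 29 cos 4.1° + T_C cos 310° + T_D cos 117° = 0.
        ΣF_y = 39.2 sin 178° + 29 sin 4.1° + T_C sin 310° + T_D sin 117° = 0.
The known terms sum to (-10.25, 3.441) N, so 0.6428 T_C − 0.4540 T_D = 10.25 and -0.7660 T_C + 0.8910 T_D = -3.441.
Solving simultaneously: T_C = 33.65 N, T_D = 25.07 N.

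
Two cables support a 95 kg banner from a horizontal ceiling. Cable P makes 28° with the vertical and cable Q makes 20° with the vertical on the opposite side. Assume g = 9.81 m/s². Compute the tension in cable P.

Angles from the horizontal: cable P is 90° − 28° = 62°, cable Q is 90° − 20° = 70°.
Weight W = 95 × 9.81 = 932 N acts straight down.
Horizontal: T_P cos 62° = T_Q cos 70°  →  T_Q = 1.373 T_P.
Vertical: T_P sin 62° + T_Q sin 70° = 932.
Substituting the horizontal relation into the vertical equation gives 2.173 T_P = 932, so T_P = 428.9 N.

T_P ≈ 429 N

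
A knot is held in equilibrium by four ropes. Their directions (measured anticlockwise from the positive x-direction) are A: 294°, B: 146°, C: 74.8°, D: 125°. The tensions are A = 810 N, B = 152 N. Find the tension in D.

Resolve: ΣF_x = 810 cos 294° + 152 cos 146° + T_C cos 74.8° + T_D cos 125° = 0.
        ΣF_y = 810 sin 294° + 152 sin 146° + T_C sin 74.8° + T_D sin 125° = 0.
The known terms sum to (203.4, -655) N, so 0.2622 T_C − 0.5736 T_D = -203.4 and 0.9650 T_C + 0.8192 T_D = 655.
Solving simultaneously: T_C = 272.1 N, T_D = 479.1 N.

T_D ≈ 479 N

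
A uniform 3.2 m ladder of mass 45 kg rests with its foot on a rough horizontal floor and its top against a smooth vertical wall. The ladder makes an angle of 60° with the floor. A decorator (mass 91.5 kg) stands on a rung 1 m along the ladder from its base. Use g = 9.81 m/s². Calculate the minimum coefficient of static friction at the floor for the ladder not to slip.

μ_min ≈ 0.216

ΣF_y = 0: N_floor = 45×9.81 + 91.5×9.81 = 1339.1 N.
Torques about the foot: N_wall · 3.2 sin 60° = 45×9.81×1.6 cos 60° + 91.5×9.81×1 cos 60° → N_wall = 289.39 N.
ΣF_x = 0: f_floor = N_wall = 289.39 N.
μ_min = f_floor / N_floor = 289.39 / 1339.1 = 0.2161.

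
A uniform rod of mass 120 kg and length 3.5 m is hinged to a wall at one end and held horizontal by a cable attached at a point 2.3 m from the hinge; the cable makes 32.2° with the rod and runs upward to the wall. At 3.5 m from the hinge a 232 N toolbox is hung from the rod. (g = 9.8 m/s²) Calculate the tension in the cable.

Take torques about the hinge: T sin 32.2° · 2.3 = 120×9.8×1.75 + 232×3.5 = 2870 N·m.
So T = 2870 / (0.5329 × 2.3) = 2341.7 N.

T ≈ 2340 N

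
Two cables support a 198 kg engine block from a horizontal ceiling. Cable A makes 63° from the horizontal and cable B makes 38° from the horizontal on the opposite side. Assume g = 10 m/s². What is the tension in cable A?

T_A ≈ 1590 N

Weight W = 198 × 10 = 1980 N acts straight down.
Horizontal: T_A cos 63° = T_B cos 38°  →  T_B = 0.5761 T_A.
Vertical: T_A sin 63° + T_B sin 38° = 1980.
Substituting the horizontal relation into the vertical equation gives 1.246 T_A = 1980, so T_A = 1589 N.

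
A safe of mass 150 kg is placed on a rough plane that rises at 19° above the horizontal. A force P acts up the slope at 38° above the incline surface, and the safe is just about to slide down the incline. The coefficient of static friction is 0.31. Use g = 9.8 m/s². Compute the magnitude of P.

P ≈ 79.9 N

On the verge of sliding down the incline, friction equals μN and acts up the slope.
Perpendicular: N + P sin 38° = W cos 19° = 1390 N.
Along incline: P cos 38° + μN = W sin 19° with W sin 19° = 478.6 N.
Solving the pair for P and N: P = 79.9 N, N = 1341 N (and f = μN = 415.6 N).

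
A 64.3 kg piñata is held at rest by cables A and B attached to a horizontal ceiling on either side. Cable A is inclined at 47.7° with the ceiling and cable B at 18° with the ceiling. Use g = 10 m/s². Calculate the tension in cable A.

Weight W = 64.3 × 10 = 643 N acts straight down.
Horizontal: T_A cos 47.7° = T_B cos 18°  →  T_B = 0.7076 T_A.
Vertical: T_A sin 47.7° + T_B sin 18° = 643.
Substituting the horizontal relation into the vertical equation gives 0.9583 T_A = 643, so T_A = 671 N.

T_A ≈ 671 N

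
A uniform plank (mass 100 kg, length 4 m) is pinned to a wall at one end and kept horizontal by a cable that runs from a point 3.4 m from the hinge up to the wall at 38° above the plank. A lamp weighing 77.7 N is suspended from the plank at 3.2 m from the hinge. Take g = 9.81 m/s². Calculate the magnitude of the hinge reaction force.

|H| ≈ 927 N

Take torques about the hinge: T sin 38° · 3.4 = 100×9.81×2 + 77.7×3.2 = 2210.6 N·m.
So T = 2210.6 / (0.6157 × 3.4) = 1056.1 N.
ΣF_x = 0: H_x = T cos 38° = 832.2 N.
ΣF_y = 0: H_y = (100×9.81 + 77.7) − T sin 38° = 1058.7 − 650.19 = 408.51 N.
|H| = √(H_x² + H_y²) = √((832.2)² + (408.51)²) = 927.06 N.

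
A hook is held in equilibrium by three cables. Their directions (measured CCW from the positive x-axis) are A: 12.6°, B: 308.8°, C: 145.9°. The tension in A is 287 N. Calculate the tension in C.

Resolve: ΣF_x = 287 cos 12.6° + T_B cos 308.8° + T_C cos 145.9° = 0.
        ΣF_y = 287 sin 12.6° + T_B sin 308.8° + T_C sin 145.9° = 0.
The known terms sum to (280.1, 62.61) N, so 0.6266 T_B − 0.8281 T_C = -280.1 and -0.7793 T_B + 0.5606 T_C = -62.61.
Solving simultaneously: T_B = 710.3 N, T_C = 875.8 N.

T_C ≈ 876 N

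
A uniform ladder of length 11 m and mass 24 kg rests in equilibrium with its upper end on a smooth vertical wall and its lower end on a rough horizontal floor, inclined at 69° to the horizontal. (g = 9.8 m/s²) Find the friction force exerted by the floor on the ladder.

Torques about the foot: N_wall · 11 sin 69° = 24×9.8×5.5 cos 69° → N_wall = 45.142 N.
ΣF_x = 0: f_floor = N_wall = 45.142 N.

f ≈ 45.1 N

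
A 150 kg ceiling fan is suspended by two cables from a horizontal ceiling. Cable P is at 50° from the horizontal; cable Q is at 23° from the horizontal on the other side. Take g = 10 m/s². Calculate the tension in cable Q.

Weight W = 150 × 10 = 1500 N acts straight down.
Horizontal: T_P cos 50° = T_Q cos 23°  →  T_P = 1.432 T_Q.
Vertical: T_P sin 50° + T_Q sin 23° = 1500.
Substituting the horizontal relation into the vertical equation gives 1.488 T_Q = 1500, so T_Q = 1008 N.

T_Q ≈ 1010 N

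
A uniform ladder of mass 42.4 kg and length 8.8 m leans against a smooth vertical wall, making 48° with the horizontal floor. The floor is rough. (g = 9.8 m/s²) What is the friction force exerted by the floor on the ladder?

Torques about the foot: N_wall · 8.8 sin 48° = 42.4×9.8×4.4 cos 48° → N_wall = 187.07 N.
ΣF_x = 0: f_floor = N_wall = 187.07 N.

f ≈ 187 N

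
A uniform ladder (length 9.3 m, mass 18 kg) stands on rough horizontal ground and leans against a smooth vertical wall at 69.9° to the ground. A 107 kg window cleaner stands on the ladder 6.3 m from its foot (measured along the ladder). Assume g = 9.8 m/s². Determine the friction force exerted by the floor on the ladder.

Torques about the foot: N_wall · 9.3 sin 69.9° = 18×9.8×4.65 cos 69.9° + 107×9.8×6.3 cos 69.9° → N_wall = 292.22 N.
ΣF_x = 0: f_floor = N_wall = 292.22 N.

f ≈ 292 N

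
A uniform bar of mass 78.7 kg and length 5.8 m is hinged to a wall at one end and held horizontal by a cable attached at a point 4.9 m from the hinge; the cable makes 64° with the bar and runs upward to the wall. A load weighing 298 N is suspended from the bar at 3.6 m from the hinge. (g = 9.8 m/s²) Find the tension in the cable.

T ≈ 751 N

Take torques about the hinge: T sin 64° · 4.9 = 78.7×9.8×2.9 + 298×3.6 = 3309.5 N·m.
So T = 3309.5 / (0.8988 × 4.9) = 751.45 N.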